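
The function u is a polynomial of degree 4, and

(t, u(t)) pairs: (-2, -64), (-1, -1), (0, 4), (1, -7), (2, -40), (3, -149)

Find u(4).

-436

First differences: 63, 5, -11, -33, -109. Second differences: -58, -16, -22, -76. Third differences: 42, -6, -54. Fourth differences: -48, -48.
Level-4 differences are constant, so u has degree 4.
Fitting a degree-4 polynomial gives u(t) = -2t^4 + 3t³ - 6t² - 6t + 4.
Then u(4) = -436.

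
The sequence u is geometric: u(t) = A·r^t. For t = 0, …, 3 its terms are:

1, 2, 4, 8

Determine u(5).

32

Consecutive ratio: 2/1 = 2, and 4/2 = 2, so r = 2.
Then A·2^0 = 1 gives A = 1, and u(t) = 1·2^t.
u(5) = 1·2^5 = 32.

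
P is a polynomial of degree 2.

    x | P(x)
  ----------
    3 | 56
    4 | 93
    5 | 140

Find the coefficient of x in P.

Write P(x) = ax² + bx + c; the 3 given values yield a linear system in the 3 coefficients.
Solving, P(x) = 5x² + 2x + 5.
The coefficient of x is 2.

2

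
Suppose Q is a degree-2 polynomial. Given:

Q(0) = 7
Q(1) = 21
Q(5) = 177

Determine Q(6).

Write Q(k) = ak² + bk + c; the 3 given values yield a linear system in the 3 coefficients.
Solving, Q(k) = 5k² + 9k + 7.
Then Q(6) = 241.

241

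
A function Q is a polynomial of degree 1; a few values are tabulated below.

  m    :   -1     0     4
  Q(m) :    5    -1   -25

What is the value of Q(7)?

Write Q(m) = am + b; the 3 given values yield a linear system in the 2 coefficients.
Solving, Q(m) = -6m - 1.
Then Q(7) = -43.

-43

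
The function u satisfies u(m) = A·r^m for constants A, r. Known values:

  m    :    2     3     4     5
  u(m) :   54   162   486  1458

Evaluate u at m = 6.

Consecutive ratio: 162/54 = 3, and 486/162 = 3, so r = 3.
Then A·3^2 = 54 gives A = 6, and u(m) = 6·3^m.
u(6) = 6·3^6 = 4374.

4374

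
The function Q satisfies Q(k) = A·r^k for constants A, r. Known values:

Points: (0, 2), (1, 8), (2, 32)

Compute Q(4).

512

Consecutive ratio: 8/2 = 4, and 32/8 = 4, so r = 4.
Then A·4^0 = 2 gives A = 2, and Q(k) = 2·4^k.
Q(4) = 2·4^4 = 512.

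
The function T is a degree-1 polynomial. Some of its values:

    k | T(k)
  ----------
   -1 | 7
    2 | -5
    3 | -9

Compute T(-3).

15

Write T(k) = ak + b; the 3 given values yield a linear system in the 2 coefficients.
Solving, T(k) = -4k + 3.
Then T(-3) = 15.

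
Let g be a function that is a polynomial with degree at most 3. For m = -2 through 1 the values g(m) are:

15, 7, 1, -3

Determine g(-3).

25

Write g(m) = am³ + bm² + cm + d; the 4 given values yield a linear system in the 4 coefficients.
Solving, the leading coefficient vanishes, and g(m) = m² - 5m + 1.
Then g(-3) = 25.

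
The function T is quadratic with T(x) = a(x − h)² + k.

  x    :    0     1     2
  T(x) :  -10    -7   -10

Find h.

First differences 3, -3; second difference -6 = 2a, so a = -3.
Expanding, the x-coefficient is −2ah = 6h; matching it to the data gives h = 1, and then k = -7.
So T(x) = -3(x − 1)² − 7.
Hence h = 1.

1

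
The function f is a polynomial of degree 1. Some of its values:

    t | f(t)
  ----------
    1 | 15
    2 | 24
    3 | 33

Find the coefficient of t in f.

9

Write f(t) = at + b; the 3 given values yield a linear system in the 2 coefficients.
Solving, f(t) = 9t + 6.
The coefficient of t is 9.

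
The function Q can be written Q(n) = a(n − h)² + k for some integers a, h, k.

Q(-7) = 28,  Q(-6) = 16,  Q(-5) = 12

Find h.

-5

First differences -12, -4; second difference 8 = 2a, so a = 4.
Expanding, the n-coefficient is −2ah = -8h; matching it to the data gives h = -5, and then k = 12.
So Q(n) = 4(n + 5)² + 12.
Hence h = -5.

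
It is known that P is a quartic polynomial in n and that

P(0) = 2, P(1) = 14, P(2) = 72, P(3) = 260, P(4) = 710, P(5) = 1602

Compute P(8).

9450

First differences: 12, 58, 188, 450, 892. Second differences: 46, 130, 262, 442. Third differences: 84, 132, 180. Fourth differences: 48, 48.
Level-4 differences are constant, so P has degree 4.
Fitting a degree-4 polynomial gives P(n) = 2n^4 + 2n³ + 3n² + 5n + 2.
Then P(8) = 9450.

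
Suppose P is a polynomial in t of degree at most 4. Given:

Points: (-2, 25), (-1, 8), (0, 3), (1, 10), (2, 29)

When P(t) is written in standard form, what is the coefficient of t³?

0

First differences: -17, -5, 7, 19. Second differences: 12, 12, 12.
Level-2 differences are constant, so P has degree 2.
Fitting a degree-2 polynomial gives P(t) = 6t² + t + 3.
The coefficient of t³ is 0.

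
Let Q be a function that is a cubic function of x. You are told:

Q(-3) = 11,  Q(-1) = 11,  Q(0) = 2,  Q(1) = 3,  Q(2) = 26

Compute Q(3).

Write Q(x) = ax³ + bx² + cx + d; the 5 given values yield a linear system in the 4 coefficients.
Solving, Q(x) = 2x³ + 5x² - 6x + 2.
Then Q(3) = 83.

83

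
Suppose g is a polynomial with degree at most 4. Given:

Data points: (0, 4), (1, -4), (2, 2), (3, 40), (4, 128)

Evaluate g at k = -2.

-10

First differences: -8, 6, 38, 88. Second differences: 14, 32, 50. Third differences: 18, 18.
Level-3 differences are constant, so g has degree 3.
Fitting a degree-3 polynomial gives g(k) = 3k³ - 2k² - 9k + 4.
Then g(-2) = -10.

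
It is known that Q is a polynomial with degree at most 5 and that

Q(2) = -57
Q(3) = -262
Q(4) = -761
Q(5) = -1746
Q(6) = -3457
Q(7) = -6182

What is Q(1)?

First differences: -205, -499, -985, -1711, -2725. Second differences: -294, -486, -726, -1014. Third differences: -192, -240, -288. Fourth differences: -48, -48.
Level-4 differences are constant, so Q has degree 4.
Fitting a degree-4 polynomial gives Q(m) = -2m^4 - 4m³ - m² + 6m - 1.
Then Q(1) = -2.

-2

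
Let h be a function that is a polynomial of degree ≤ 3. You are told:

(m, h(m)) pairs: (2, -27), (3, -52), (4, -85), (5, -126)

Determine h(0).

-1

First differences: -25, -33, -41. Second differences: -8, -8.
Level-2 differences are constant, so h has degree 2.
Fitting a degree-2 polynomial gives h(m) = -4m² - 5m - 1.
Then h(0) = -1.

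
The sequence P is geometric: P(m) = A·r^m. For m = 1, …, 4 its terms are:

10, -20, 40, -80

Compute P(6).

Consecutive ratio: -20/10 = -2, and 40/(-20) = -2, so r = -2.
Then A·(-2)^1 = 10 gives A = -5, and P(m) = -5·(-2)^m.
P(6) = -5·(-2)^6 = -320.

-320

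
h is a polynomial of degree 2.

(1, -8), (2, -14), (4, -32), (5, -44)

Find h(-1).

-2

Write h(k) = ak² + bk + c; the 4 given values yield a linear system in the 3 coefficients.
Solving, h(k) = -k² - 3k - 4.
Then h(-1) = -2.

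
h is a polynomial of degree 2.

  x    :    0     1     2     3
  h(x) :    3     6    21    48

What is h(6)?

201

First differences: 3, 15, 27. Second differences: 12, 12.
Level-2 differences are constant, so h has degree 2.
Fitting a degree-2 polynomial gives h(x) = 6x² - 3x + 3.
Then h(6) = 201.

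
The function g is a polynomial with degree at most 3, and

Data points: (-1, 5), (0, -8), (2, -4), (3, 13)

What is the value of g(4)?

Write g(n) = an³ + bn² + cn + d; the 4 given values yield a linear system in the 4 coefficients.
Solving, the leading coefficient vanishes, and g(n) = 5n² - 8n - 8.
Then g(4) = 40.

40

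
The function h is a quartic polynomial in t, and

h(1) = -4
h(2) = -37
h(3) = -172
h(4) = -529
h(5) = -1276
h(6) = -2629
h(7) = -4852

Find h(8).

Write h(t) = at^4 + bt³ + ct² + dt + e; the 7 given values yield a linear system in the 5 coefficients.
Solving, h(t) = -2t^4 - t² - 1.
Then h(8) = -8257.

-8257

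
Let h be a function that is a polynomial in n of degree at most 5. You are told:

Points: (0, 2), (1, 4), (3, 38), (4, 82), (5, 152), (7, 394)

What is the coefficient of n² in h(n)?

1

Write h(n) = an^5 + bn^4 + cn³ + dn² + en + p; the 6 given values yield a linear system in the 6 coefficients.
Solving, the top 2 coefficients vanish, and h(n) = n³ + n² + 2.
The coefficient of n² is 1.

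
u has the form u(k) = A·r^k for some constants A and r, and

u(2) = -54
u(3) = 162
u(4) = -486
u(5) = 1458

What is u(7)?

13122

Consecutive ratio: 162/(-54) = -3, and -486/162 = -3, so r = -3.
Then A·(-3)^2 = -54 gives A = -6, and u(k) = -6·(-3)^k.
u(7) = -6·(-3)^7 = 13122.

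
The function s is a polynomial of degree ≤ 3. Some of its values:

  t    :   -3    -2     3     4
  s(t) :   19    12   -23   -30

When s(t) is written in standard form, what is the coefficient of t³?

0

Write s(t) = at³ + bt² + ct + d; the 4 given values yield a linear system in the 4 coefficients.
Solving, the top 2 coefficients vanish, and s(t) = -7t - 2.
The coefficient of t³ is 0.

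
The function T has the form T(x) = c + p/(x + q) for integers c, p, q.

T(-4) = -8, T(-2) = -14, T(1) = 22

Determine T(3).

6

(T(x) − c)(x + q) = p for each data point; the three points give a linear system in c and q, then p follows.
Solving: c = -2, q = 0, p = 24, so T(x) = -2 + 24/(x + 0).
Then T(3) = -2 + 24/3 = 6.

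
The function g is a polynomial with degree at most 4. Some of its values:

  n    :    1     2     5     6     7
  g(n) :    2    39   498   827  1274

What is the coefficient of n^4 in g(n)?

Write g(n) = an^4 + bn³ + cn² + dn + e; the 5 given values yield a linear system in the 5 coefficients.
Solving, the leading coefficient vanishes, and g(n) = 3n³ + 5n² + n - 7.
The coefficient of n^4 is 0.

0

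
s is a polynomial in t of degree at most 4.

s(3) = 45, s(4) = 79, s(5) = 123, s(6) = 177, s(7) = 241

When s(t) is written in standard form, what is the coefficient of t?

First differences: 34, 44, 54, 64. Second differences: 10, 10, 10.
Level-2 differences are constant, so s has degree 2.
Fitting a degree-2 polynomial gives s(t) = 5t² - t + 3.
The coefficient of t is -1.

-1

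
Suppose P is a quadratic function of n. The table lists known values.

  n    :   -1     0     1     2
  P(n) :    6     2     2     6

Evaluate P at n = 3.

14

First differences: -4, 0, 4. Second differences: 4, 4.
Level-2 differences are constant, so P has degree 2.
Extending the table by one column gives the next first difference 8, so P(3) = 6 + 8 = 14.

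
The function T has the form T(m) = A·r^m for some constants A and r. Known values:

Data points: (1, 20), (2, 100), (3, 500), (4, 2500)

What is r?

5

Consecutive ratio: 100/20 = 5, and 500/100 = 5, so r = 5.
Then A·5^1 = 20 gives A = 4, and T(m) = 4·5^m.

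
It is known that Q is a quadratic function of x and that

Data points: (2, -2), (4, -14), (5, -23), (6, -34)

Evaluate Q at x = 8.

-62

Write Q(x) = ax² + bx + c; the 4 given values yield a linear system in the 3 coefficients.
Solving, Q(x) = -x² + 2.
Then Q(8) = -62.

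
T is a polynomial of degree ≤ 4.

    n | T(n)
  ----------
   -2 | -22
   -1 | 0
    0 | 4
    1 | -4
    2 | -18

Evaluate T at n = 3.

First differences: 22, 4, -8, -14. Second differences: -18, -12, -6. Third differences: 6, 6.
Level-3 differences are constant, so T has degree 3.
Fitting a degree-3 polynomial gives T(n) = n³ - 6n² - 3n + 4.
Then T(3) = -32.

-32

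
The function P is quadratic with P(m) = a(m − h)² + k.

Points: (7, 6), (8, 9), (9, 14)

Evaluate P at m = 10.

First differences 3, 5; second difference 2 = 2a, so a = 1.
Expanding, the m-coefficient is −2ah = -2h; matching it to the data gives h = 6, and then k = 5.
So P(m) = 1(m − 6)² + 5.
P(10) = 1·4² + 5 = 21.

21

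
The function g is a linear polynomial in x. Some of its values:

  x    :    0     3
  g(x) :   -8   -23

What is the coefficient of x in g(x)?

-5

Write g(x) = ax + b; the 2 given values yield a linear system in the 2 coefficients.
Solving, g(x) = -5x - 8.
The coefficient of x is -5.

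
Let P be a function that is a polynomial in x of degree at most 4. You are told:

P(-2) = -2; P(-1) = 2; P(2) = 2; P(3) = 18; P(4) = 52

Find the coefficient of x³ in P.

Write P(x) = ax^4 + bx³ + cx² + dx + e; the 5 given values yield a linear system in the 5 coefficients.
Solving, the leading coefficient vanishes, and P(x) = x³ - 3x.
The coefficient of x³ is 1.

1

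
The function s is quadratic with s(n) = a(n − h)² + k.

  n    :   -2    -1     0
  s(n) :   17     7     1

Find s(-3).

31

First differences -10, -6; second difference 4 = 2a, so a = 2.
Expanding, the n-coefficient is −2ah = -4h; matching it to the data gives h = 1, and then k = -1.
So s(n) = 2(n − 1)² − 1.
s(-3) = 2·(-4)² − 1 = 31.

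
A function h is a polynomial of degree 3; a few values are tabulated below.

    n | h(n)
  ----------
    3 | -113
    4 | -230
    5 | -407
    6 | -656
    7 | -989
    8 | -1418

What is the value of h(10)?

First differences: -117, -177, -249, -333, -429. Second differences: -60, -72, -84, -96. Third differences: -12, -12, -12.
Level-3 differences are constant, so h has degree 3.
Fitting a degree-3 polynomial gives h(n) = -2n³ - 6n² - n - 2.
Then h(10) = -2612.

-2612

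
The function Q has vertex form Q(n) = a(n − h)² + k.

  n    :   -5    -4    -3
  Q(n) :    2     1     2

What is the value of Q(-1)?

First differences -1, 1; second difference 2 = 2a, so a = 1.
Expanding, the n-coefficient is −2ah = -2h; matching it to the data gives h = -4, and then k = 1.
So Q(n) = 1(n + 4)² + 1.
Q(-1) = 1·3² + 1 = 10.

10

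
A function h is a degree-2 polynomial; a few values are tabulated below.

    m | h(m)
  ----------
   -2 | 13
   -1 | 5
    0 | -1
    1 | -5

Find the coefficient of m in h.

Write h(m) = am² + bm + c; the 4 given values yield a linear system in the 3 coefficients.
Solving, h(m) = m² - 5m - 1.
The coefficient of m is -5.

-5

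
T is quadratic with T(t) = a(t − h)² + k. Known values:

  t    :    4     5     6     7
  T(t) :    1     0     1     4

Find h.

5

First differences -1, 1, 3; second difference 2 = 2a, so a = 1.
Expanding, the t-coefficient is −2ah = -2h; matching it to the data gives h = 5, and then k = 0.
So T(t) = 1(t − 5)² + 0.
Hence h = 5.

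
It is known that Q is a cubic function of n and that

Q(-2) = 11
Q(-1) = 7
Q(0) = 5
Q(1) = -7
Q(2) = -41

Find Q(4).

First differences: -4, -2, -12, -34. Second differences: 2, -10, -22. Third differences: -12, -12.
Level-3 differences are constant, so Q has degree 3.
Fitting a degree-3 polynomial gives Q(n) = -2n³ - 5n² - 5n + 5.
Then Q(4) = -223.

-223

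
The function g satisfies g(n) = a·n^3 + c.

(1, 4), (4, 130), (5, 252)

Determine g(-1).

0

From g(1) = 4 and g(4) = 130: 1a + c = 4 and 64a + c = 130.
Subtracting: 63a = 126, so a = 2; then c = 4 − 2·1 = 2.
So g(n) = 2n³ + 2, and g(-1) = 0.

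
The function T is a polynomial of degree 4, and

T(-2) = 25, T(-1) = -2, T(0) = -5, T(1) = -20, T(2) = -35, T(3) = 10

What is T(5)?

First differences: -27, -3, -15, -15, 45. Second differences: 24, -12, 0, 60. Third differences: -36, 12, 60. Fourth differences: 48, 48.
Level-4 differences are constant, so T has degree 4.
Fitting a degree-4 polynomial gives T(x) = 2x^4 - 2x³ - 8x² - 7x - 5.
Then T(5) = 760.

760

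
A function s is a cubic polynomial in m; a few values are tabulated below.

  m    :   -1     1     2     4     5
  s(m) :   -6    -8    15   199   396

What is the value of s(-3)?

Write s(m) = am³ + bm² + cm + d; the 5 given values yield a linear system in the 4 coefficients.
Solving, s(m) = 3m³ + 2m² - 4m - 9.
Then s(-3) = -60.

-60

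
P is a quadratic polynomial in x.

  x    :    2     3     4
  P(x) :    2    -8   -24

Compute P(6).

Write P(x) = ax² + bx + c; the 3 given values yield a linear system in the 3 coefficients.
Solving, P(x) = -3x² + 5x + 4.
Then P(6) = -74.

-74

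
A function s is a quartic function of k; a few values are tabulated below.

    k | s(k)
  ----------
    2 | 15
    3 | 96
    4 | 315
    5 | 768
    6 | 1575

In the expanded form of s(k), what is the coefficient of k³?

2

Write s(k) = ak^4 + bk³ + ck² + dk + e; the 5 given values yield a linear system in the 5 coefficients.
Solving, s(k) = k^4 + 2k³ - 4k² - 2k + 3.
The coefficient of k³ is 2.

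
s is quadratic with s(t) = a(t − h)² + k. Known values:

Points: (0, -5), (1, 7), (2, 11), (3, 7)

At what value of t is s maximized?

First differences 12, 4, -4; second difference -8 = 2a, so a = -4.
Expanding, the t-coefficient is −2ah = 8h; matching it to the data gives h = 2, and then k = 11.
So s(t) = -4(t − 2)² + 11.
Hence h = 2.

2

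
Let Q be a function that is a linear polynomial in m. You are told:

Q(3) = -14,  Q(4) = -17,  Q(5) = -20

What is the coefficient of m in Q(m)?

-3

Write Q(m) = am + b; the 3 given values yield a linear system in the 2 coefficients.
Solving, Q(m) = -3m - 5.
The coefficient of m is -3.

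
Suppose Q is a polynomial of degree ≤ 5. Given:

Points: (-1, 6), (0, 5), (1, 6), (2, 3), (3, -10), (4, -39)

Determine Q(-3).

First differences: -1, 1, -3, -13, -29. Second differences: 2, -4, -10, -16. Third differences: -6, -6, -6.
Level-3 differences are constant, so Q has degree 3.
Fitting a degree-3 polynomial gives Q(m) = -m³ + m² + m + 5.
Then Q(-3) = 38.

38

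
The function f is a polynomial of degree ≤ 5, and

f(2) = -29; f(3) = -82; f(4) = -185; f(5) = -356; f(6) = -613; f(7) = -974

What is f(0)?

First differences: -53, -103, -171, -257, -361. Second differences: -50, -68, -86, -104. Third differences: -18, -18, -18.
Level-3 differences are constant, so f has degree 3.
Fitting a degree-3 polynomial gives f(t) = -3t³ + 2t² - 6t - 1.
The constant term is f(0) = -1.

-1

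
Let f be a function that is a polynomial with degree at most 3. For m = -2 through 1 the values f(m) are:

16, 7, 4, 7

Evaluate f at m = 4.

52

First differences: -9, -3, 3. Second differences: 6, 6.
Level-2 differences are constant, so f has degree 2.
Fitting a degree-2 polynomial gives f(m) = 3m² + 4.
Then f(4) = 52.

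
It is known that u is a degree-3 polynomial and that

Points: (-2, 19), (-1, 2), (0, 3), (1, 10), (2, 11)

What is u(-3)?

First differences: -17, 1, 7, 1. Second differences: 18, 6, -6. Third differences: -12, -12.
Level-3 differences are constant, so u has degree 3.
Fitting a degree-3 polynomial gives u(n) = -2n³ + 3n² + 6n + 3.
Then u(-3) = 66.

66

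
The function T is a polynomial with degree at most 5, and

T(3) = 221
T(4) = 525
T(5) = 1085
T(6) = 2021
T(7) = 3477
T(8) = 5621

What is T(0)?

5

Write T(m) = am^5 + bm^4 + cm³ + dm² + em + p; the 6 given values yield a linear system in the 6 coefficients.
Solving, the leading coefficient vanishes, and T(m) = m^4 + 2m³ + 7m² + 6m + 5.
Then T(0) = 5.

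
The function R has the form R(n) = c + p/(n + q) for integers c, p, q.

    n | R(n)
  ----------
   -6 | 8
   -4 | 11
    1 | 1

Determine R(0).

(R(n) − c)(n + q) = p for each data point; the three points give a linear system in c and q, then p follows.
Solving: c = 5, q = 2, p = -12, so R(n) = 5 − 12/(n + 2).
Then R(0) = 5 − 12/2 = -1.

-1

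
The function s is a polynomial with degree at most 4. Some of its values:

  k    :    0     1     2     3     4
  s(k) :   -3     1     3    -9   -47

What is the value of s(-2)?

31

Write s(k) = ak^4 + bk³ + ck² + dk + e; the 5 given values yield a linear system in the 5 coefficients.
Solving, the leading coefficient vanishes, and s(k) = -2k³ + 5k² + k - 3.
Then s(-2) = 31.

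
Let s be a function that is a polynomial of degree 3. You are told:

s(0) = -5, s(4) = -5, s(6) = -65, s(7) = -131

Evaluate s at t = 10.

Write s(t) = at³ + bt² + ct + d; the 4 given values yield a linear system in the 4 coefficients.
Solving, s(t) = -t³ + 5t² - 4t - 5.
Then s(10) = -545.

-545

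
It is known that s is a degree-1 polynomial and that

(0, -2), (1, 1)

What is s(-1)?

-5

Write s(k) = ak + b; the 2 given values yield a linear system in the 2 coefficients.
Solving, s(k) = 3k - 2.
Then s(-1) = -5.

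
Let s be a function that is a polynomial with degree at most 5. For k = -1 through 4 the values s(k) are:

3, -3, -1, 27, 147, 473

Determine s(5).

First differences: -6, 2, 28, 120, 326. Second differences: 8, 26, 92, 206. Third differences: 18, 66, 114. Fourth differences: 48, 48.
Level-4 differences are constant, so s has degree 4.
Fitting a degree-4 polynomial gives s(k) = 2k^4 - k³ + 2k² - k - 3.
Then s(5) = 1167.

1167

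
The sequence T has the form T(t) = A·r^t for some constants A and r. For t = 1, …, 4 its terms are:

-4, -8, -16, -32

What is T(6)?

Consecutive ratio: -8/(-4) = 2, and -16/(-8) = 2, so r = 2.
Then A·2^1 = -4 gives A = -2, and T(t) = -2·2^t.
T(6) = -2·2^6 = -128.

-128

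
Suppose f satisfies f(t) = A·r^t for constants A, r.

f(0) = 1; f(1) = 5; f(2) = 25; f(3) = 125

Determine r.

Consecutive ratio: 5/1 = 5, and 25/5 = 5, so r = 5.
Then A·5^0 = 1 gives A = 1, and f(t) = 1·5^t.

5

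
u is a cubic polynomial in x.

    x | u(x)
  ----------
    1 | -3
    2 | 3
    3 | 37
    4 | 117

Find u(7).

813

Write u(x) = ax³ + bx² + cx + d; the 4 given values yield a linear system in the 4 coefficients.
Solving, u(x) = 3x³ - 4x² - 3x + 1.
Then u(7) = 813.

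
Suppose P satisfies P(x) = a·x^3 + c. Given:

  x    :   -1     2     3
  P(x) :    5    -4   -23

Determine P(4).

-60

From P(-1) = 5 and P(2) = -4: -1a + c = 5 and 8a + c = -4.
Subtracting: 9a = -9, so a = -1; then c = 5 − (-1)·(-1) = 4.
So P(x) = -1x³ + 4, and P(4) = -60.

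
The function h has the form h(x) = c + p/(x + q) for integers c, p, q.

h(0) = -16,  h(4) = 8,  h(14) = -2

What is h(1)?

(h(x) − c)(x + q) = p for each data point; the three points give a linear system in c and q, then p follows.
Solving: c = -4, q = -2, p = 24, so h(x) = -4 + 24/(x − 2).
Then h(1) = -4 + 24/(-1) = -28.

-28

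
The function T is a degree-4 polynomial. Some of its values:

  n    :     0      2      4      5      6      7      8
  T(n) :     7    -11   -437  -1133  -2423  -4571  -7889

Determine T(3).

-119

Write T(n) = an^4 + bn³ + cn² + dn + e; the 7 given values yield a linear system in the 5 coefficients.
Solving, T(n) = -2n^4 + 5n² - 3n + 7.
Then T(3) = -119.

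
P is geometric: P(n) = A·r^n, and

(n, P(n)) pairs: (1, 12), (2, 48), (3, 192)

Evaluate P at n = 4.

768

Consecutive ratio: 48/12 = 4, and 192/48 = 4, so r = 4.
Then A·4^1 = 12 gives A = 3, and P(n) = 3·4^n.
P(4) = 3·4^4 = 768.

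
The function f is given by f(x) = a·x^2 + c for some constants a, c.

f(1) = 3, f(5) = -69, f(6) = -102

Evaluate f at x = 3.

From f(1) = 3 and f(5) = -69: 1a + c = 3 and 25a + c = -69.
Subtracting: 24a = -72, so a = -3; then c = 3 − (-3)·1 = 6.
So f(x) = -3x² + 6, and f(3) = -21.

-21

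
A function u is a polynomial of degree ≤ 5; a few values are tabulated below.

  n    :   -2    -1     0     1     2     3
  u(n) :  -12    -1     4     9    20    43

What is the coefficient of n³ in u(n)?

First differences: 11, 5, 5, 11, 23. Second differences: -6, 0, 6, 12. Third differences: 6, 6, 6.
Level-3 differences are constant, so u has degree 3.
Fitting a degree-3 polynomial gives u(n) = n³ + 4n + 4.
The coefficient of n³ is 1.

1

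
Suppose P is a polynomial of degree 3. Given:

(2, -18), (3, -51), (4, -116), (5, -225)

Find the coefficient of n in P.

Write P(n) = an³ + bn² + cn + d; the 4 given values yield a linear system in the 4 coefficients.
Solving, P(n) = -2n³ + 2n² - 5n.
The coefficient of n is -5.

-5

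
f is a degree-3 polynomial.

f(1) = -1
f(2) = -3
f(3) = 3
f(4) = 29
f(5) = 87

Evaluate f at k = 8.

First differences: -2, 6, 26, 58. Second differences: 8, 20, 32. Third differences: 12, 12.
Level-3 differences are constant, so f has degree 3.
Fitting a degree-3 polynomial gives f(k) = 2k³ - 8k² + 8k - 3.
Then f(8) = 573.

573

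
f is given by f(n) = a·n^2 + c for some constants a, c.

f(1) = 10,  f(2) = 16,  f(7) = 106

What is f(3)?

26

From f(1) = 10 and f(2) = 16: 1a + c = 10 and 4a + c = 16.
Subtracting: 3a = 6, so a = 2; then c = 10 − 2·1 = 8.
So f(n) = 2n² + 8, and f(3) = 26.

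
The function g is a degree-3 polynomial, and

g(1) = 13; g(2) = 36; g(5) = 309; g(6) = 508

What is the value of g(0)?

Write g(k) = ak³ + bk² + ck + d; the 4 given values yield a linear system in the 4 coefficients.
Solving, g(k) = 2k³ + k² + 6k + 4.
Then g(0) = 4.

4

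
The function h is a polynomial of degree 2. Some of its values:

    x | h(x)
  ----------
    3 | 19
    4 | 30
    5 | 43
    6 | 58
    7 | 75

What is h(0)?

First differences: 11, 13, 15, 17. Second differences: 2, 2, 2.
Level-2 differences are constant, so h has degree 2.
Fitting a degree-2 polynomial gives h(x) = x² + 4x - 2.
The constant term is h(0) = -2.

-2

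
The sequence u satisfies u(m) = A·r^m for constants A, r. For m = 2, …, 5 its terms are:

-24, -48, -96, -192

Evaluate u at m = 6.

Consecutive ratio: -48/(-24) = 2, and -96/(-48) = 2, so r = 2.
Then A·2^2 = -24 gives A = -6, and u(m) = -6·2^m.
u(6) = -6·2^6 = -384.

-384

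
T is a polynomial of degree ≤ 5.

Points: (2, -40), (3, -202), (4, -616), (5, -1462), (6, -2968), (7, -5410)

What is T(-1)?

First differences: -162, -414, -846, -1506, -2442. Second differences: -252, -432, -660, -936. Third differences: -180, -228, -276. Fourth differences: -48, -48.
Level-4 differences are constant, so T has degree 4.
Fitting a degree-4 polynomial gives T(x) = -2x^4 - 2x³ + 2x² - 4x + 8.
Then T(-1) = 14.

14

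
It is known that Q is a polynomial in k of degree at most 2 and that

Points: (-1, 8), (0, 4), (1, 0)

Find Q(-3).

16

First differences: -4, -4.
Level-1 differences are constant, so Q has degree 1.
Fitting a degree-1 polynomial gives Q(k) = -4k + 4.
Then Q(-3) = 16.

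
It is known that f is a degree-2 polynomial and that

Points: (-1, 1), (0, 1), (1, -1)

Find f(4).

Write f(k) = ak² + bk + c; the 3 given values yield a linear system in the 3 coefficients.
Solving, f(k) = -k² - k + 1.
Then f(4) = -19.

-19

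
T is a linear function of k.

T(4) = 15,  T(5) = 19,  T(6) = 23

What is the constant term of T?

-1

First differences: 4, 4.
Level-1 differences are constant, so T has degree 1.
Fitting a degree-1 polynomial gives T(k) = 4k - 1.
The constant term is T(0) = -1.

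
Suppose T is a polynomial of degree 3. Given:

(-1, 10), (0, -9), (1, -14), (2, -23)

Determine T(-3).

Write T(k) = ak³ + bk² + ck + d; the 4 given values yield a linear system in the 4 coefficients.
Solving, T(k) = -3k³ + 7k² - 9k - 9.
Then T(-3) = 162.

162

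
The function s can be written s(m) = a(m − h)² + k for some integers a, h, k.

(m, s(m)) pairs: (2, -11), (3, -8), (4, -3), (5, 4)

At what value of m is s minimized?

1

First differences 3, 5, 7; second difference 2 = 2a, so a = 1.
Expanding, the m-coefficient is −2ah = -2h; matching it to the data gives h = 1, and then k = -12.
So s(m) = 1(m − 1)² − 12.
Hence h = 1.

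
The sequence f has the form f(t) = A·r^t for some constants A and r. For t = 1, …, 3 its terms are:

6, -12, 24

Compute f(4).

Consecutive ratio: -12/6 = -2, and 24/(-12) = -2, so r = -2.
Then A·(-2)^1 = 6 gives A = -3, and f(t) = -3·(-2)^t.
f(4) = -3·(-2)^4 = -48.

-48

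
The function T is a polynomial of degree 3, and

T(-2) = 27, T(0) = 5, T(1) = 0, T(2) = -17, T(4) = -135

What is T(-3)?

Write T(t) = at³ + bt² + ct + d; the 5 given values yield a linear system in the 4 coefficients.
Solving, T(t) = -2t³ - 3t + 5.
Then T(-3) = 68.

68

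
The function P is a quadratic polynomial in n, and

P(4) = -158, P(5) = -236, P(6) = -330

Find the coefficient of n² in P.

Write P(n) = an² + bn + c; the 3 given values yield a linear system in the 3 coefficients.
Solving, P(n) = -8n² - 6n - 6.
The coefficient of n² is -8.

-8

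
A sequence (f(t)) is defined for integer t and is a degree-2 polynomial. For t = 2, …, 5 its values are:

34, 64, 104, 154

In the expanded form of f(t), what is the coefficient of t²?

5

First differences: 30, 40, 50. Second differences: 10, 10.
Level-2 differences are constant, so f has degree 2.
Fitting a degree-2 polynomial gives f(t) = 5t² + 5t + 4.
The coefficient of t² is 5.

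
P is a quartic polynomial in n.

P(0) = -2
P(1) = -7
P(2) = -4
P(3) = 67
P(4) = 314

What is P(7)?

Write P(n) = an^4 + bn³ + cn² + dn + e; the 5 given values yield a linear system in the 5 coefficients.
Solving, P(n) = 2n^4 - 2n³ - 4n² - n - 2.
Then P(7) = 3911.

3911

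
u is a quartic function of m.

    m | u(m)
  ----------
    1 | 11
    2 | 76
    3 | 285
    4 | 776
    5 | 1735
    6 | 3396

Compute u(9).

First differences: 65, 209, 491, 959, 1661. Second differences: 144, 282, 468, 702. Third differences: 138, 186, 234. Fourth differences: 48, 48.
Level-4 differences are constant, so u has degree 4.
Fitting a degree-4 polynomial gives u(m) = 2m^4 + 3m³ + 4m² + 2m.
Then u(9) = 15651.

15651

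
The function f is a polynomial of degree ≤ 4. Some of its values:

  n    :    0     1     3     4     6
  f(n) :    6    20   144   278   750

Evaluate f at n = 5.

476

Write f(n) = an^4 + bn³ + cn² + dn + e; the 5 given values yield a linear system in the 5 coefficients.
Solving, the leading coefficient vanishes, and f(n) = 2n³ + 8n² + 4n + 6.
Then f(5) = 476.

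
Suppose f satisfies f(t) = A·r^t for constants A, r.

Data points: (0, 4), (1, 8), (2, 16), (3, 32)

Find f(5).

128

Consecutive ratio: 8/4 = 2, and 16/8 = 2, so r = 2.
Then A·2^0 = 4 gives A = 4, and f(t) = 4·2^t.
f(5) = 4·2^5 = 128.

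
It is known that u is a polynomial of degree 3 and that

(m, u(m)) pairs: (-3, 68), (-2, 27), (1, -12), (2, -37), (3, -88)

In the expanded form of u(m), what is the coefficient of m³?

Write u(m) = am³ + bm² + cm + d; the 5 given values yield a linear system in the 4 coefficients.
Solving, u(m) = -2m³ - m² - 8m - 1.
The coefficient of m³ is -2.

-2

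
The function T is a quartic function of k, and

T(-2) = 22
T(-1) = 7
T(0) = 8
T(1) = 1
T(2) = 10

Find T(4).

Write T(k) = ak^4 + bk³ + ck² + dk + e; the 5 given values yield a linear system in the 5 coefficients.
Solving, T(k) = 2k^4 - 6k² - 3k + 8.
Then T(4) = 412.

412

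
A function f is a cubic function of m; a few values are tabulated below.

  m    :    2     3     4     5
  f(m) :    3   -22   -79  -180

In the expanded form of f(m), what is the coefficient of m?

Write f(m) = am³ + bm² + cm + d; the 4 given values yield a linear system in the 4 coefficients.
Solving, f(m) = -2m³ + 2m² + 3m + 5.
The coefficient of m is 3.

3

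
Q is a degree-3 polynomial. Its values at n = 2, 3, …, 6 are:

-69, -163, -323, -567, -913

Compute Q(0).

-7

Write Q(n) = an³ + bn² + cn + d; the 5 given values yield a linear system in the 4 coefficients.
Solving, Q(n) = -3n³ - 6n² - 7n - 7.
Then Q(0) = -7.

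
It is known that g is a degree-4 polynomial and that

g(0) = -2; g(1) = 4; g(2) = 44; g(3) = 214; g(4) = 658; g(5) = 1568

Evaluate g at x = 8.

9734

First differences: 6, 40, 170, 444, 910. Second differences: 34, 130, 274, 466. Third differences: 96, 144, 192. Fourth differences: 48, 48.
Level-4 differences are constant, so g has degree 4.
Fitting a degree-4 polynomial gives g(x) = 2x^4 + 4x³ - 9x² + 9x - 2.
Then g(8) = 9734.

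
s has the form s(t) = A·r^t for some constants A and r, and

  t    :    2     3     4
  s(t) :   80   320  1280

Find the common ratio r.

Consecutive ratio: 320/80 = 4, and 1280/320 = 4, so r = 4.
Then A·4^2 = 80 gives A = 5, and s(t) = 5·4^t.

4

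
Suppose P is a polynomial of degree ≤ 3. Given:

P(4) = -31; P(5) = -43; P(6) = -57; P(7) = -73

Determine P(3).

-21

Write P(t) = at³ + bt² + ct + d; the 4 given values yield a linear system in the 4 coefficients.
Solving, the leading coefficient vanishes, and P(t) = -t² - 3t - 3.
Then P(3) = -21.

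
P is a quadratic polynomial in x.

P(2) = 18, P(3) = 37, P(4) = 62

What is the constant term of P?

-2

Write P(x) = ax² + bx + c; the 3 given values yield a linear system in the 3 coefficients.
Solving, P(x) = 3x² + 4x - 2.
The constant term is P(0) = -2.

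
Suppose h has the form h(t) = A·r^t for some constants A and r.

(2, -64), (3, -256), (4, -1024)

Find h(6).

Consecutive ratio: -256/(-64) = 4, and -1024/(-256) = 4, so r = 4.
Then A·4^2 = -64 gives A = -4, and h(t) = -4·4^t.
h(6) = -4·4^6 = -16384.

-16384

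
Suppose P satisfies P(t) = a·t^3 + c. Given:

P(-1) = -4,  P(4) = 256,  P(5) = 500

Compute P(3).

108

From P(-1) = -4 and P(4) = 256: -1a + c = -4 and 64a + c = 256.
Subtracting: 65a = 260, so a = 4; then c = -4 − 4·(-1) = 0.
So P(t) = 4t³ + 0, and P(3) = 108.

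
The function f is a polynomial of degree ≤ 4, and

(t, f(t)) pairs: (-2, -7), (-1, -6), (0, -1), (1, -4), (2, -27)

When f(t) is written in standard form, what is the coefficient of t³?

Write f(t) = at^4 + bt³ + ct² + dt + e; the 5 given values yield a linear system in the 5 coefficients.
Solving, the leading coefficient vanishes, and f(t) = -2t³ - 4t² + 3t - 1.
The coefficient of t³ is -2.

-2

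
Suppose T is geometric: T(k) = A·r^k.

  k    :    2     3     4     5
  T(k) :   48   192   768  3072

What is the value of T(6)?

Consecutive ratio: 192/48 = 4, and 768/192 = 4, so r = 4.
Then A·4^2 = 48 gives A = 3, and T(k) = 3·4^k.
T(6) = 3·4^6 = 12288.

12288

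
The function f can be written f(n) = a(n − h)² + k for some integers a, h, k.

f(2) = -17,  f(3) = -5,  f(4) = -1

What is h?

First differences 12, 4; second difference -8 = 2a, so a = -4.
Expanding, the n-coefficient is −2ah = 8h; matching it to the data gives h = 4, and then k = -1.
So f(n) = -4(n − 4)² − 1.
Hence h = 4.

4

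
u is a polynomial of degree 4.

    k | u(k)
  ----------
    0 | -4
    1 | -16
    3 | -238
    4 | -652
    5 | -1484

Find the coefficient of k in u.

-6

Write u(k) = ak^4 + bk³ + ck² + dk + e; the 5 given values yield a linear system in the 5 coefficients.
Solving, u(k) = -2k^4 - k³ - 3k² - 6k - 4.
The coefficient of k is -6.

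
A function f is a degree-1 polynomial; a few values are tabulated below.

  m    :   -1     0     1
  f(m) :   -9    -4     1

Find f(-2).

First differences: 5, 5.
Level-1 differences are constant, so f has degree 1.
Fitting a degree-1 polynomial gives f(m) = 5m - 4.
Then f(-2) = -14.

-14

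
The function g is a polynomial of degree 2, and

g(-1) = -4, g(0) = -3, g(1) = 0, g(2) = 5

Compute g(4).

21

First differences: 1, 3, 5. Second differences: 2, 2.
Level-2 differences are constant, so g has degree 2.
Fitting a degree-2 polynomial gives g(m) = m² + 2m - 3.
Then g(4) = 21.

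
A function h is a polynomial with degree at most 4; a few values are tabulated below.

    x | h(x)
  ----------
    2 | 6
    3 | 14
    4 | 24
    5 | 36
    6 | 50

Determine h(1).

0

Write h(x) = ax^4 + bx³ + cx² + dx + e; the 5 given values yield a linear system in the 5 coefficients.
Solving, the top 2 coefficients vanish, and h(x) = x² + 3x - 4.
Then h(1) = 0.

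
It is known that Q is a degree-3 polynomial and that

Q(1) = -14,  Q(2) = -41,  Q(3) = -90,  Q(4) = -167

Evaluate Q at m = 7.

Write Q(m) = am³ + bm² + cm + d; the 4 given values yield a linear system in the 4 coefficients.
Solving, Q(m) = -m³ - 5m² - 5m - 3.
Then Q(7) = -626.

-626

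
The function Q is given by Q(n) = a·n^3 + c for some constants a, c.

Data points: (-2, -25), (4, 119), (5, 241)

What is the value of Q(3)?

From Q(-2) = -25 and Q(4) = 119: -8a + c = -25 and 64a + c = 119.
Subtracting: 72a = 144, so a = 2; then c = -25 − 2·(-8) = -9.
So Q(n) = 2n³ − 9, and Q(3) = 45.

45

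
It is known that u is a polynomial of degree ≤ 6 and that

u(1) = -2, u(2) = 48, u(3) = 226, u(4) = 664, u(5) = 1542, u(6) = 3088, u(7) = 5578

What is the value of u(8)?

9336

First differences: 50, 178, 438, 878, 1546, 2490. Second differences: 128, 260, 440, 668, 944. Third differences: 132, 180, 228, 276. Fourth differences: 48, 48, 48.
Level-4 differences are constant, so u has degree 4.
Fitting a degree-4 polynomial gives u(x) = 2x^4 + 2x³ + 2x² - 8.
Then u(8) = 9336.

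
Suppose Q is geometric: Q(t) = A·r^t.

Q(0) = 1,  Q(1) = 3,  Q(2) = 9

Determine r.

3

Consecutive ratio: 3/1 = 3, and 9/3 = 3, so r = 3.
Then A·3^0 = 1 gives A = 1, and Q(t) = 1·3^t.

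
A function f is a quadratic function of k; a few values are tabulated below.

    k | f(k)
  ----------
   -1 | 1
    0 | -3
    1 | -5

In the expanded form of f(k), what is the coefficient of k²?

Write f(k) = ak² + bk + c; the 3 given values yield a linear system in the 3 coefficients.
Solving, f(k) = k² - 3k - 3.
The coefficient of k² is 1.

1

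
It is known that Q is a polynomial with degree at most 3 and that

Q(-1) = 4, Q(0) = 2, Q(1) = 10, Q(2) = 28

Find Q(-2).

Write Q(x) = ax³ + bx² + cx + d; the 4 given values yield a linear system in the 4 coefficients.
Solving, the leading coefficient vanishes, and Q(x) = 5x² + 3x + 2.
Then Q(-2) = 16.

16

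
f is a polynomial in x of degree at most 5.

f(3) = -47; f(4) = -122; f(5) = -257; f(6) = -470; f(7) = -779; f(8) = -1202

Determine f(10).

Write f(x) = ax^5 + bx^4 + cx³ + dx² + ex + p; the 6 given values yield a linear system in the 6 coefficients.
Solving, the top 2 coefficients vanish, and f(x) = -3x³ + 6x² - 6x - 2.
Then f(10) = -2462.

-2462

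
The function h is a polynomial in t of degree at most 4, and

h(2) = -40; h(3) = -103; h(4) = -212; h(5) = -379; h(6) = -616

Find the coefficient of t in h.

0

First differences: -63, -109, -167, -237. Second differences: -46, -58, -70. Third differences: -12, -12.
Level-3 differences are constant, so h has degree 3.
Fitting a degree-3 polynomial gives h(t) = -2t³ - 5t² - 4.
The coefficient of t is 0.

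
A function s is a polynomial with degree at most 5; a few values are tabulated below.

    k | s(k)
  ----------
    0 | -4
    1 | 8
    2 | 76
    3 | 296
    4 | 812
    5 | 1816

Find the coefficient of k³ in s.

First differences: 12, 68, 220, 516, 1004. Second differences: 56, 152, 296, 488. Third differences: 96, 144, 192. Fourth differences: 48, 48.
Level-4 differences are constant, so s has degree 4.
Fitting a degree-4 polynomial gives s(k) = 2k^4 + 4k³ + 2k² + 4k - 4.
The coefficient of k³ is 4.

4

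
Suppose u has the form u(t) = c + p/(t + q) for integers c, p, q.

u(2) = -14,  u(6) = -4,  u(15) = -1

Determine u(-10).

(u(t) − c)(t + q) = p for each data point; the three points give a linear system in c and q, then p follows.
Solving: c = 1, q = 0, p = -30, so u(t) = 1 − 30/(t + 0).
Then u(-10) = 1 − 30/(-10) = 4.

4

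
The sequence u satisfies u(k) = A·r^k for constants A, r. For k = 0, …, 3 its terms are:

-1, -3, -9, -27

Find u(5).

-243

Consecutive ratio: -3/(-1) = 3, and -9/(-3) = 3, so r = 3.
Then A·3^0 = -1 gives A = -1, and u(k) = -1·3^k.
u(5) = -1·3^5 = -243.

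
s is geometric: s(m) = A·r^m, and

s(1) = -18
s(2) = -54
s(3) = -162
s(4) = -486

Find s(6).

-4374

Consecutive ratio: -54/(-18) = 3, and -162/(-54) = 3, so r = 3.
Then A·3^1 = -18 gives A = -6, and s(m) = -6·3^m.
s(6) = -6·3^6 = -4374.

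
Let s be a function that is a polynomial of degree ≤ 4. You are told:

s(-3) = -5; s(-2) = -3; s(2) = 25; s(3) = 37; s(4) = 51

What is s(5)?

67

Write s(m) = am^4 + bm³ + cm² + dm + e; the 5 given values yield a linear system in the 5 coefficients.
Solving, the top 2 coefficients vanish, and s(m) = m² + 7m + 7.
Then s(5) = 67.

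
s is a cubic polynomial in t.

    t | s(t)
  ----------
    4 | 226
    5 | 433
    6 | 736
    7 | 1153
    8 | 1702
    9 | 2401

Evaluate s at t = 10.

3268

First differences: 207, 303, 417, 549, 699. Second differences: 96, 114, 132, 150. Third differences: 18, 18, 18.
Level-3 differences are constant, so s has degree 3.
Fitting a degree-3 polynomial gives s(t) = 3t³ + 3t² - 3t - 2.
Then s(10) = 3268.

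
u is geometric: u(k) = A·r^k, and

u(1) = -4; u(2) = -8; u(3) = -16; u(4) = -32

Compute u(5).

Consecutive ratio: -8/(-4) = 2, and -16/(-8) = 2, so r = 2.
Then A·2^1 = -4 gives A = -2, and u(k) = -2·2^k.
u(5) = -2·2^5 = -64.

-64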